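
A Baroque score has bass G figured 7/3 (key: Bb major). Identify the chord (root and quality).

G minor seventh

The figures 7/3 indicate a seventh chord in root position.
In root position the bass is the root, so the root is G.
The chord tones are G, Bb, D, F, giving G minor seventh.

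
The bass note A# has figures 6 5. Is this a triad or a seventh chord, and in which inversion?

6 5 is shorthand for 6/5/3.
Intervals of 6/5/3 above the bass form a seventh chord; the bass is the third, so this is first inversion.

seventh chord, first inversion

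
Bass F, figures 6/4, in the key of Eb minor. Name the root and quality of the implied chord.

The figures 6/4 indicate a triad in second inversion.
In second inversion the root lies a fourth above the bass: a fourth above F in Eb minor is Bb.
The chord tones are F, Bb, Db, giving Bb minor.

Bb minor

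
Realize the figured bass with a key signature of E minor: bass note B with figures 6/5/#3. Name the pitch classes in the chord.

B, D#, F#, G

A third above B in this key is D, raised to D# by the sharp.
A fifth above B in this key is F#.
A sixth above B in this key is G.
Together with the bass B, this spells G augmented major seventh in first inversion.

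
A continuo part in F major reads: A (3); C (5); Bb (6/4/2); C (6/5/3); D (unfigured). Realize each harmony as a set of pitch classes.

A, C, E | C, E, G | Bb, C, E, G | C, E, G, A | D, F, A

A (5/3): A, C, E.
C (5/3): C, E, G.
Bb (6/4/2): Bb, C, E, G.
C (6/5/3): C, E, G, A.
D (5/3): D, F, A.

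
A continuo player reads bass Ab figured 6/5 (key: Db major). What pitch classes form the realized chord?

Ab, C, Eb, F

The written figures 6/5 are shorthand for 6/5/3: the 3 is implied.
A third above Ab in this key is C.
A fifth above Ab in this key is Eb.
A sixth above Ab in this key is F.
Together with the bass Ab, this spells F minor seventh in first inversion.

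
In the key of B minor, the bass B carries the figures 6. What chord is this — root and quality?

The figures 6 indicate a triad in first inversion.
In first inversion the root lies a sixth above the bass: a sixth above B in B minor is G.
The chord tones are B, D, G, giving G major.

G major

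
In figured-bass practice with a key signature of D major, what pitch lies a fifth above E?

Counting 4 letter steps above E lands on B; in D major, that letter is B.

B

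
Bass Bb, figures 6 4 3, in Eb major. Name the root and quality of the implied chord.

The figures 6 4 3 indicate a seventh chord in second inversion.
In second inversion the root lies a fourth above the bass: a fourth above Bb in Eb major is Eb.
The chord tones are Bb, D, Eb, G, giving Eb major seventh.

Eb major seventh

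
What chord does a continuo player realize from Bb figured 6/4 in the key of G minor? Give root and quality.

Eb major

The figures 6/4 indicate a triad in second inversion.
In second inversion the root lies a fourth above the bass: a fourth above Bb in G minor is Eb.
The chord tones are Bb, Eb, G, giving Eb major.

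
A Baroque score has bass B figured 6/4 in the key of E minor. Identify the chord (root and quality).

The figures 6/4 indicate a triad in second inversion.
In second inversion the root lies a fourth above the bass: a fourth above B in E minor is E.
The chord tones are B, E, G, giving E minor.

E minor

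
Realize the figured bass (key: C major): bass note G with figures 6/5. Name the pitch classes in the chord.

G, B, D, E

The written figures 6/5 are shorthand for 6/5/3: the 3 is implied.
A third above G in this key is B.
A fifth above G in this key is D.
A sixth above G in this key is E.
Together with the bass G, this spells E minor seventh in first inversion.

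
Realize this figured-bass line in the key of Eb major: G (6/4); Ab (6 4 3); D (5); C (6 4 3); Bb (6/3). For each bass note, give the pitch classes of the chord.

G (6/4): G, C, Eb.
Ab (6/4/3): Ab, C, D, F.
D (5/3): D, F, Ab.
C (6/4/3): C, Eb, F, Ab.
Bb (6/3): Bb, D, G.

G, C, Eb | Ab, C, D, F | D, F, Ab | C, Eb, F, Ab | Bb, D, G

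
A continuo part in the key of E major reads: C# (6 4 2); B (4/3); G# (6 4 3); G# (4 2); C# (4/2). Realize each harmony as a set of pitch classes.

C# (6/4/2): C#, D#, F#, A.
B (6/4/3): B, D#, E, G#.
G# (6/4/3): G#, B, C#, E.
G# (6/4/2): G#, A, C#, E.
C# (6/4/2): C#, D#, F#, A.

C#, D#, F#, A | B, D#, E, G# | G#, B, C#, E | G#, A, C#, E | C#, D#, F#, A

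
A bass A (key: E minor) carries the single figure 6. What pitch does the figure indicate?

F#

Counting 5 letter steps above A lands on F; in E minor, that letter is F#.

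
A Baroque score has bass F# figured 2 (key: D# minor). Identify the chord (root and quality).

G# minor seventh

The figures 2 indicate a seventh chord in third inversion.
In third inversion the root lies a second above the bass: a second above F# in D# minor is G#.
The chord tones are F#, G#, B, D#, giving G# minor seventh.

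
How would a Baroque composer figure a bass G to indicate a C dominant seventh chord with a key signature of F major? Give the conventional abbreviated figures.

G is the fifth of C dominant seventh, so the chord is in second inversion.
A seventh chord in second inversion is figured 6/4/3, conventionally abbreviated 4/3.

4/3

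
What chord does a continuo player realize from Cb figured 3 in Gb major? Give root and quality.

Cb major

The figures 3 indicate a triad in root position.
In root position the bass is the root, so the root is Cb.
The chord tones are Cb, Eb, Gb, giving Cb major.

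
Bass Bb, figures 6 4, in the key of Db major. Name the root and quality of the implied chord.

Eb minor

The figures 6 4 indicate a triad in second inversion.
In second inversion the root lies a fourth above the bass: a fourth above Bb in Db major is Eb.
The chord tones are Bb, Eb, Gb, giving Eb minor.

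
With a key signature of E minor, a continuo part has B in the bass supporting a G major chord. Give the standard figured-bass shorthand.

6

B is the third of G major, so the chord is in first inversion.
A triad in first inversion is figured 6/3, conventionally abbreviated 6.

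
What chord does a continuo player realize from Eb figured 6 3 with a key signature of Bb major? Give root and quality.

The figures 6 3 indicate a triad in first inversion.
In first inversion the root lies a sixth above the bass: a sixth above Eb in Bb major is C.
The chord tones are Eb, G, C, giving C minor.

C minor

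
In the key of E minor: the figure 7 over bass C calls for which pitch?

B

Counting 6 letter steps above C lands on B; in E minor, that letter is B.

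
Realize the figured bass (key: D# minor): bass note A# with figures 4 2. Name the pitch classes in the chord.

A#, B, D#, F#

The written figures 4 2 are shorthand for 6/4/2: the 6 is implied.
A second above A# in this key is B.
A fourth above A# in this key is D#.
A sixth above A# in this key is F#.
Together with the bass A#, this spells B major seventh in third inversion.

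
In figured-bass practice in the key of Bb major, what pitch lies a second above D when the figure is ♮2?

Counting 1 letter step above D lands on E; in Bb major, that letter is Eb.
The ♮2 figure makes it natural, giving E.

E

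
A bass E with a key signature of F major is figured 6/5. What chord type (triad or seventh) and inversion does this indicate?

seventh chord, first inversion

6/5 is shorthand for 6/5/3.
Intervals of 6/5/3 above the bass form a seventh chord; the bass is the third, so this is first inversion.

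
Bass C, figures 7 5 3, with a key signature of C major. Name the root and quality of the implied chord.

C major seventh

The figures 7 5 3 indicate a seventh chord in root position.
In root position the bass is the root, so the root is C.
The chord tones are C, E, G, B, giving C major seventh.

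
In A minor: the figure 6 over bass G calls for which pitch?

E

Counting 5 letter steps above G lands on E; in A minor, that letter is E.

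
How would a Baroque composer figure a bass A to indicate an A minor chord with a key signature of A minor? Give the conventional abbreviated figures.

A is the root of A minor, so the chord is in root position.
A triad in root position is figured 5/3, conventionally abbreviated (no figures — root-position triad).

no figures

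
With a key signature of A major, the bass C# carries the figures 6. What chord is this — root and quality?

The figures 6 indicate a triad in first inversion.
In first inversion the root lies a sixth above the bass: a sixth above C# in A major is A.
The chord tones are C#, E, A, giving A major.

A major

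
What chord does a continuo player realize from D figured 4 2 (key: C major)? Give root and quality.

E minor seventh

The figures 4 2 indicate a seventh chord in third inversion.
In third inversion the root lies a second above the bass: a second above D in C major is E.
The chord tones are D, E, G, B, giving E minor seventh.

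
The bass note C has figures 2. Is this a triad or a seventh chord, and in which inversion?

2 is shorthand for 6/4/2.
Intervals of 6/4/2 above the bass form a seventh chord; the bass is the seventh, so this is third inversion.

seventh chord, third inversion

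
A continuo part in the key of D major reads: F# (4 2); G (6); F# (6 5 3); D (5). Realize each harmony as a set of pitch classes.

F# (6/4/2): F#, G, B, D.
G (6/3): G, B, E.
F# (6/5/3): F#, A, C#, D.
D (5/3): D, F#, A.

F#, G, B, D | G, B, E | F#, A, C#, D | D, F#, A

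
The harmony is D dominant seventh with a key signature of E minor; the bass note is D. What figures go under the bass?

7

D is the root of D dominant seventh, so the chord is in root position.
A seventh chord in root position is figured 7/5/3, conventionally abbreviated 7.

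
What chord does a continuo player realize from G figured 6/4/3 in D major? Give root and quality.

C# half-diminished seventh

The figures 6/4/3 indicate a seventh chord in second inversion.
In second inversion the root lies a fourth above the bass: a fourth above G in D major is C#.
The chord tones are G, B, C#, E, giving C# half-diminished seventh.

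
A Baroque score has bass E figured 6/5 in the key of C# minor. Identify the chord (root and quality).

C# minor seventh

The figures 6/5 indicate a seventh chord in first inversion.
In first inversion the root lies a sixth above the bass: a sixth above E in C# minor is C#.
The chord tones are E, G#, B, C#, giving C# minor seventh.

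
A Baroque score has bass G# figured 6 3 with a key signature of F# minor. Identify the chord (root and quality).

E major

The figures 6 3 indicate a triad in first inversion.
In first inversion the root lies a sixth above the bass: a sixth above G# in F# minor is E.
The chord tones are G#, B, E, giving E major.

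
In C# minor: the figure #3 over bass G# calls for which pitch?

B#

Counting 2 letter steps above G# lands on B; in C# minor, that letter is B.
The #3 figure raises it a semitone, giving B#.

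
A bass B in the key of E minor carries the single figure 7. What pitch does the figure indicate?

Counting 6 letter steps above B lands on A; in E minor, that letter is A.

A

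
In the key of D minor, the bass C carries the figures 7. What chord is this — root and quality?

The figures 7 indicate a seventh chord in root position.
In root position the bass is the root, so the root is C.
The chord tones are C, E, G, Bb, giving C dominant seventh.

C dominant seventh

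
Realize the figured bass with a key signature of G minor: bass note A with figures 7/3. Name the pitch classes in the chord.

The written figures 7/3 are shorthand for 7/5/3: the 5 is implied.
A third above A in this key is C.
A fifth above A in this key is Eb.
A seventh above A in this key is G.
Together with the bass A, this spells A half-diminished seventh in root position.

A, C, Eb, G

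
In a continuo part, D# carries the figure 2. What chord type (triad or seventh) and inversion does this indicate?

2 is shorthand for 6/4/2.
Intervals of 6/4/2 above the bass form a seventh chord; the bass is the seventh, so this is third inversion.

seventh chord, third inversion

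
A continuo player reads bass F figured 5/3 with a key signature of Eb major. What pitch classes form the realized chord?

F, Ab, C

A third above F in this key is Ab.
A fifth above F in this key is C.
Together with the bass F, this spells F minor in root position.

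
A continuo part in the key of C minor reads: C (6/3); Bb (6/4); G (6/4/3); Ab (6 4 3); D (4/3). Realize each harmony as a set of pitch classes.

C, Eb, Ab | Bb, Eb, G | G, Bb, C, Eb | Ab, C, D, F | D, F, G, Bb

C (6/3): C, Eb, Ab.
Bb (6/4): Bb, Eb, G.
G (6/4/3): G, Bb, C, Eb.
Ab (6/4/3): Ab, C, D, F.
D (6/4/3): D, F, G, Bb.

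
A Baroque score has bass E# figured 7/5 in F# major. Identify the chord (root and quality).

E# half-diminished seventh

The figures 7/5 indicate a seventh chord in root position.
In root position the bass is the root, so the root is E#.
The chord tones are E#, G#, B, D#, giving E# half-diminished seventh.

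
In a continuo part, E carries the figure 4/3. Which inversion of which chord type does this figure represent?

4/3 is shorthand for 6/4/3.
Intervals of 6/4/3 above the bass form a seventh chord; the bass is the fifth, so this is second inversion.

seventh chord, second inversion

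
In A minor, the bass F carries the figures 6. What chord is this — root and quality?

D minor

The figures 6 indicate a triad in first inversion.
In first inversion the root lies a sixth above the bass: a sixth above F in A minor is D.
The chord tones are F, A, D, giving D minor.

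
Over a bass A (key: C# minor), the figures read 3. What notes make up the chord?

The written figures 3 are shorthand for 5/3: the 5 is implied.
A third above A in this key is C#.
A fifth above A in this key is E.
Together with the bass A, this spells A major in root position.

A, C#, E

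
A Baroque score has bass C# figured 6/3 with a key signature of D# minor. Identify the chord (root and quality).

A# minor

The figures 6/3 indicate a triad in first inversion.
In first inversion the root lies a sixth above the bass: a sixth above C# in D# minor is A#.
The chord tones are C#, E#, A#, giving A# minor.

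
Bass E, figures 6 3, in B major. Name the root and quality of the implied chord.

C# minor

The figures 6 3 indicate a triad in first inversion.
In first inversion the root lies a sixth above the bass: a sixth above E in B major is C#.
The chord tones are E, G#, C#, giving C# minor.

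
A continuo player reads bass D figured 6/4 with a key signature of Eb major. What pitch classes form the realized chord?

D, G, Bb

A fourth above D in this key is G.
A sixth above D in this key is Bb.
Together with the bass D, this spells G minor in second inversion.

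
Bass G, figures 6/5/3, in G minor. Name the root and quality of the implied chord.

The figures 6/5/3 indicate a seventh chord in first inversion.
In first inversion the root lies a sixth above the bass: a sixth above G in G minor is Eb.
The chord tones are G, Bb, D, Eb, giving Eb major seventh.

Eb major seventh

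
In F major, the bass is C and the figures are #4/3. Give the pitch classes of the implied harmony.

C, E, F#, A

The written figures #4/3 are shorthand for 6/4/3: the 6 is implied.
A third above C in this key is E.
A fourth above C in this key is F, raised to F# by the sharp.
A sixth above C in this key is A.
Together with the bass C, this spells F# half-diminished seventh in second inversion.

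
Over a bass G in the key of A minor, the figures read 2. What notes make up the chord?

G, A, C, E

The written figures 2 are shorthand for 6/4/2: the 6/4 are implied.
A second above G in this key is A.
A fourth above G in this key is C.
A sixth above G in this key is E.
Together with the bass G, this spells A minor seventh in third inversion.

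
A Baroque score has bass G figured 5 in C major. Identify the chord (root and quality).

G major

The figures 5 indicate a triad in root position.
In root position the bass is the root, so the root is G.
The chord tones are G, B, D, giving G major.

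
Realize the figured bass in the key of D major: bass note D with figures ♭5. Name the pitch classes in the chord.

D, F#, Ab

The written figures ♭5 are shorthand for 5/3: the 3 is implied.
A third above D in this key is F#.
A fifth above D in this key is A, lowered to Ab by the flat.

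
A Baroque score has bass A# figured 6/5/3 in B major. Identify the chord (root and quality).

The figures 6/5/3 indicate a seventh chord in first inversion.
In first inversion the root lies a sixth above the bass: a sixth above A# in B major is F#.
The chord tones are A#, C#, E, F#, giving F# dominant seventh.

F# dominant seventh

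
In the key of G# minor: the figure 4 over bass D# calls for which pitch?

Counting 3 letter steps above D# lands on G; in G# minor, that letter is G#.

G#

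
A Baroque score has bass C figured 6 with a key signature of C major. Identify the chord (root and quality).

A minor

The figures 6 indicate a triad in first inversion.
In first inversion the root lies a sixth above the bass: a sixth above C in C major is A.
The chord tones are C, E, A, giving A minor.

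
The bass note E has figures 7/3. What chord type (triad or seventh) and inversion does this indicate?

7/3 is shorthand for 7/5/3.
Intervals of 7/5/3 above the bass form a seventh chord; the bass is the root, so this is root position.

seventh chord, root position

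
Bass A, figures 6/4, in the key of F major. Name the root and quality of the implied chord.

The figures 6/4 indicate a triad in second inversion.
In second inversion the root lies a fourth above the bass: a fourth above A in F major is D.
The chord tones are A, D, F, giving D minor.

D minor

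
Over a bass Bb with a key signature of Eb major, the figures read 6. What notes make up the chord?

Bb, D, G

The written figures 6 are shorthand for 6/3: the 3 is implied.
A third above Bb in this key is D.
A sixth above Bb in this key is G.
Together with the bass Bb, this spells G minor in first inversion.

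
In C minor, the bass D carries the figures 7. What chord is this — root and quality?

The figures 7 indicate a seventh chord in root position.
In root position the bass is the root, so the root is D.
The chord tones are D, F, Ab, C, giving D half-diminished seventh.

D half-diminished seventh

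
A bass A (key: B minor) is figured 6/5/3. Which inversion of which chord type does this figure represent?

Intervals of 6/5/3 above the bass form a seventh chord; the bass is the third, so this is first inversion.

seventh chord, first inversion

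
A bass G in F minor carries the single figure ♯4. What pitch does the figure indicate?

C#

Counting 3 letter steps above G lands on C; in F minor, that letter is C.
The #4 figure raises it a semitone, giving C#.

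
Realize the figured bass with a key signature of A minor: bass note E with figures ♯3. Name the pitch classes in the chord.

E, G#, B

The written figures ♯3 are shorthand for 5/3: the 5 is implied.
A third above E in this key is G, raised to G# by the sharp.
A fifth above E in this key is B.
Together with the bass E, this spells E major in root position.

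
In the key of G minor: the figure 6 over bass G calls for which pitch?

Eb

Counting 5 letter steps above G lands on E; in G minor, that letter is Eb.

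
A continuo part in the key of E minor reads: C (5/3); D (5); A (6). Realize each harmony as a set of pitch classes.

C (5/3): C, E, G.
D (5/3): D, F#, A.
A (6/3): A, C, F#.

C, E, G | D, F#, A | A, C, F#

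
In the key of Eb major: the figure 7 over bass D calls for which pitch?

C

Counting 6 letter steps above D lands on C; in Eb major, that letter is C.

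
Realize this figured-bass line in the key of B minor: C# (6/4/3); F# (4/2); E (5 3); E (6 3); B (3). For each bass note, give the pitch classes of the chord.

C# (6/4/3): C#, E, F#, A.
F# (6/4/2): F#, G, B, D.
E (5/3): E, G, B.
E (6/3): E, G, C#.
B (5/3): B, D, F#.

C#, E, F#, A | F#, G, B, D | E, G, B | E, G, C# | B, D, F#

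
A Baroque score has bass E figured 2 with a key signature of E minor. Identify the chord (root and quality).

The figures 2 indicate a seventh chord in third inversion.
In third inversion the root lies a second above the bass: a second above E in E minor is F#.
The chord tones are E, F#, A, C, giving F# half-diminished seventh.

F# half-diminished seventh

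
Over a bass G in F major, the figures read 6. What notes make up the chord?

G, Bb, E

The written figures 6 are shorthand for 6/3: the 3 is implied.
A third above G in this key is Bb.
A sixth above G in this key is E.
Together with the bass G, this spells E diminished in first inversion.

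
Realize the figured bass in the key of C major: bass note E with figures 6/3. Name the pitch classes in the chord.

E, G, C

A third above E in this key is G.
A sixth above E in this key is C.
Together with the bass E, this spells C major in first inversion.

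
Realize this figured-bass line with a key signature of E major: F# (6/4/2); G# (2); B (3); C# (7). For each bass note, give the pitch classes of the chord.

F#, G#, B, D# | G#, A, C#, E | B, D#, F# | C#, E, G#, B

F# (6/4/2): F#, G#, B, D#.
G# (6/4/2): G#, A, C#, E.
B (5/3): B, D#, F#.
C# (7/5/3): C#, E, G#, B.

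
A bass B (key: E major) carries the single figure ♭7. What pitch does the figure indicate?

Counting 6 letter steps above B lands on A; in E major, that letter is A.
The b7 figure lowers it a semitone, giving Ab.

Ab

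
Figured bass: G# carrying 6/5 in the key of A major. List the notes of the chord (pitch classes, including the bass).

The written figures 6/5 are shorthand for 6/5/3: the 3 is implied.
A third above G# in this key is B.
A fifth above G# in this key is D.
A sixth above G# in this key is E.
Together with the bass G#, this spells E dominant seventh in first inversion.

G#, B, D, E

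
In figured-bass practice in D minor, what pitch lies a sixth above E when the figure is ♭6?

Cb

Counting 5 letter steps above E lands on C; in D minor, that letter is C.
The b6 figure lowers it a semitone, giving Cb.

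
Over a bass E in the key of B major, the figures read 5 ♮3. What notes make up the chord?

E, G, B

A third above E in this key is G#, made natural (G) by the ♮ figure.
A fifth above E in this key is B.
Together with the bass E, this spells E minor in root position.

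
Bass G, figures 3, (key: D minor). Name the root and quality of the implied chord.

The figures 3 indicate a triad in root position.
In root position the bass is the root, so the root is G.
The chord tones are G, Bb, D, giving G minor.

G minor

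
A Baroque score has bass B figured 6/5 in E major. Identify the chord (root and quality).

The figures 6/5 indicate a seventh chord in first inversion.
In first inversion the root lies a sixth above the bass: a sixth above B in E major is G#.
The chord tones are B, D#, F#, G#, giving G# minor seventh.

G# minor seventh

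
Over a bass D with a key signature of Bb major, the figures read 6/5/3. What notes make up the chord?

A third above D in this key is F.
A fifth above D in this key is A.
A sixth above D in this key is Bb.
Together with the bass D, this spells Bb major seventh in first inversion.

D, F, A, Bb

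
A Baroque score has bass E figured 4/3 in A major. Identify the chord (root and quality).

A major seventh

The figures 4/3 indicate a seventh chord in second inversion.
In second inversion the root lies a fourth above the bass: a fourth above E in A major is A.
The chord tones are E, G#, A, C#, giving A major seventh.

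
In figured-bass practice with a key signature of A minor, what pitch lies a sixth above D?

Counting 5 letter steps above D lands on B; in A minor, that letter is B.

B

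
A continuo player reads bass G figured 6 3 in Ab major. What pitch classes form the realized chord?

A third above G in this key is Bb.
A sixth above G in this key is Eb.
Together with the bass G, this spells Eb major in first inversion.

G, Bb, Eb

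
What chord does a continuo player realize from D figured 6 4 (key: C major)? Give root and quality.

The figures 6 4 indicate a triad in second inversion.
In second inversion the root lies a fourth above the bass: a fourth above D in C major is G.
The chord tones are D, G, B, giving G major.

G major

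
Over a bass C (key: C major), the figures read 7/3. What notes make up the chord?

The written figures 7/3 are shorthand for 7/5/3: the 5 is implied.
A third above C in this key is E.
A fifth above C in this key is G.
A seventh above C in this key is B.
Together with the bass C, this spells C major seventh in root position.

C, E, G, B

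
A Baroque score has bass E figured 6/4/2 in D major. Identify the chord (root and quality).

The figures 6/4/2 indicate a seventh chord in third inversion.
In third inversion the root lies a second above the bass: a second above E in D major is F#.
The chord tones are E, F#, A, C#, giving F# minor seventh.

F# minor seventh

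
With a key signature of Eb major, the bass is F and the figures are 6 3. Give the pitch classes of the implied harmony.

A third above F in this key is Ab.
A sixth above F in this key is D.
Together with the bass F, this spells D diminished in first inversion.

F, Ab, D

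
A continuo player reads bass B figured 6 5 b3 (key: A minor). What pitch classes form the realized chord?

A third above B in this key is D, lowered to Db by the flat.
A fifth above B in this key is F.
A sixth above B in this key is G.

B, Db, F, G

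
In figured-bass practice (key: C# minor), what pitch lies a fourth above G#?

Counting 3 letter steps above G# lands on C; in C# minor, that letter is C#.

C#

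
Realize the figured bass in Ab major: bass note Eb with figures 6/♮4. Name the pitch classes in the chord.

Eb, A, C

A fourth above Eb in this key is Ab, made natural (A) by the ♮ figure.
A sixth above Eb in this key is C.
Together with the bass Eb, this spells A diminished in second inversion.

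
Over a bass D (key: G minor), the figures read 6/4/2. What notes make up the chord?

D, Eb, G, Bb

A second above D in this key is Eb.
A fourth above D in this key is G.
A sixth above D in this key is Bb.
Together with the bass D, this spells Eb major seventh in third inversion.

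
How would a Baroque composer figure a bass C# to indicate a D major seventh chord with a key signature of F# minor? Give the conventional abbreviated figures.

4/2

C# is the seventh of D major seventh, so the chord is in third inversion.
A seventh chord in third inversion is figured 6/4/2, conventionally abbreviated 4/2.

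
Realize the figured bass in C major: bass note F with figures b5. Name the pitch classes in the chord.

F, A, Cb

The written figures b5 are shorthand for 5/3: the 3 is implied.
A third above F in this key is A.
A fifth above F in this key is C, lowered to Cb by the flat.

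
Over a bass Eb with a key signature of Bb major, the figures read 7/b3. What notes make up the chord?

The written figures 7/b3 are shorthand for 7/5/3: the 5 is implied.
A third above Eb in this key is G, lowered to Gb by the flat.
A fifth above Eb in this key is Bb.
A seventh above Eb in this key is D.
Together with the bass Eb, this spells Eb minor-major seventh in root position.

Eb, Gb, Bb, D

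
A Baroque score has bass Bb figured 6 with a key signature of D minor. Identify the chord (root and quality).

G minor

The figures 6 indicate a triad in first inversion.
In first inversion the root lies a sixth above the bass: a sixth above Bb in D minor is G.
The chord tones are Bb, D, G, giving G minor.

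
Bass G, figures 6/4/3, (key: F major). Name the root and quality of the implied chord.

C dominant seventh

The figures 6/4/3 indicate a seventh chord in second inversion.
In second inversion the root lies a fourth above the bass: a fourth above G in F major is C.
The chord tones are G, Bb, C, E, giving C dominant seventh.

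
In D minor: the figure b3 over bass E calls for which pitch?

Counting 2 letter steps above E lands on G; in D minor, that letter is G.
The b3 figure lowers it a semitone, giving Gb.

Gb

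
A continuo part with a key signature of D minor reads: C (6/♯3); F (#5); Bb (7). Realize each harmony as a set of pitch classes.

C (6/#3): C, E#, A.
F (#5/3): F, A, C#.
Bb (7/5/3): Bb, D, F, A.

C, E#, A | F, A, C# | Bb, D, F, A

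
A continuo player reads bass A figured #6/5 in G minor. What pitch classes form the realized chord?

A, C, Eb, F#

The written figures #6/5 are shorthand for 6/5/3: the 3 is implied.
A third above A in this key is C.
A fifth above A in this key is Eb.
A sixth above A in this key is F, raised to F# by the sharp.
Together with the bass A, this spells F# diminished seventh in first inversion.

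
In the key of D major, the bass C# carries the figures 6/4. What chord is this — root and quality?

The figures 6/4 indicate a triad in second inversion.
In second inversion the root lies a fourth above the bass: a fourth above C# in D major is F#.
The chord tones are C#, F#, A, giving F# minor.

F# minor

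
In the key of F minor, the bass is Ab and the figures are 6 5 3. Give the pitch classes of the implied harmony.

A third above Ab in this key is C.
A fifth above Ab in this key is Eb.
A sixth above Ab in this key is F.
Together with the bass Ab, this spells F minor seventh in first inversion.

Ab, C, Eb, F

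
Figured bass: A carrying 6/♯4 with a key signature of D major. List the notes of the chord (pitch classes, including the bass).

A, D#, F#

A fourth above A in this key is D, raised to D# by the sharp.
A sixth above A in this key is F#.
Together with the bass A, this spells D# diminished in second inversion.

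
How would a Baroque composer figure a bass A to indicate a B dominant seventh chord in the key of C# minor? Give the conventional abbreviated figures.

4/2

A is the seventh of B dominant seventh, so the chord is in third inversion.
A seventh chord in third inversion is figured 6/4/2, conventionally abbreviated 4/2.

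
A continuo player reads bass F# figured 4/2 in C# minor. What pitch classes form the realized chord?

F#, G#, B, D#

The written figures 4/2 are shorthand for 6/4/2: the 6 is implied.
A second above F# in this key is G#.
A fourth above F# in this key is B.
A sixth above F# in this key is D#.
Together with the bass F#, this spells G# minor seventh in third inversion.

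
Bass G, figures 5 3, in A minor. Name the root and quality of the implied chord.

G major

The figures 5 3 indicate a triad in root position.
In root position the bass is the root, so the root is G.
The chord tones are G, B, D, giving G major.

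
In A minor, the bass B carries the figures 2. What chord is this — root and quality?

C major seventh

The figures 2 indicate a seventh chord in third inversion.
In third inversion the root lies a second above the bass: a second above B in A minor is C.
The chord tones are B, C, E, G, giving C major seventh.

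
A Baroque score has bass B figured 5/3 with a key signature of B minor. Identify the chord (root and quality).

B minor

The figures 5/3 indicate a triad in root position.
In root position the bass is the root, so the root is B.
The chord tones are B, D, F#, giving B minor.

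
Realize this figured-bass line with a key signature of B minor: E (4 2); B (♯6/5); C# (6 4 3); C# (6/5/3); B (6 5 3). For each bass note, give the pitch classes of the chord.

E (6/4/2): E, F#, A, C#.
B (#6/5/3): B, D, F#, G#.
C# (6/4/3): C#, E, F#, A.
C# (6/5/3): C#, E, G, A.
B (6/5/3): B, D, F#, G.

E, F#, A, C# | B, D, F#, G# | C#, E, F#, A | C#, E, G, A | B, D, F#, G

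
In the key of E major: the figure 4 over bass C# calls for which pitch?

Counting 3 letter steps above C# lands on F; in E major, that letter is F#.

F#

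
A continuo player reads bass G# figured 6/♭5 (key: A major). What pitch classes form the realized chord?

The written figures 6/♭5 are shorthand for 6/5/3: the 3 is implied.
A third above G# in this key is B.
A fifth above G# in this key is D, lowered to Db by the flat.
A sixth above G# in this key is E.

G#, B, Db, E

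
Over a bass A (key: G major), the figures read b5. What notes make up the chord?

A, C, Eb

The written figures b5 are shorthand for 5/3: the 3 is implied.
A third above A in this key is C.
A fifth above A in this key is E, lowered to Eb by the flat.
Together with the bass A, this spells A diminished in root position.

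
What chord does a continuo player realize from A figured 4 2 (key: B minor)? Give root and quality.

B minor seventh

The figures 4 2 indicate a seventh chord in third inversion.
In third inversion the root lies a second above the bass: a second above A in B minor is B.
The chord tones are A, B, D, F#, giving B minor seventh.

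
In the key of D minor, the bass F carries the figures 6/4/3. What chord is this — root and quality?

The figures 6/4/3 indicate a seventh chord in second inversion.
In second inversion the root lies a fourth above the bass: a fourth above F in D minor is Bb.
The chord tones are F, A, Bb, D, giving Bb major seventh.

Bb major seventh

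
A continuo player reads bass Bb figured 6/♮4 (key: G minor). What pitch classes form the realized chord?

Bb, E, G

A fourth above Bb in this key is Eb, made natural (E) by the ♮ figure.
A sixth above Bb in this key is G.
Together with the bass Bb, this spells E diminished in second inversion.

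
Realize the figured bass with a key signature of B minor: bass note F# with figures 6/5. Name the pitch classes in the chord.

The written figures 6/5 are shorthand for 6/5/3: the 3 is implied.
A third above F# in this key is A.
A fifth above F# in this key is C#.
A sixth above F# in this key is D.
Together with the bass F#, this spells D major seventh in first inversion.

F#, A, C#, D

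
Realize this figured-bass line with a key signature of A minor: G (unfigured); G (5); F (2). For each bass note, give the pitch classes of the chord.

G (5/3): G, B, D.
G (5/3): G, B, D.
F (6/4/2): F, G, B, D.

G, B, D | G, B, D | F, G, B, D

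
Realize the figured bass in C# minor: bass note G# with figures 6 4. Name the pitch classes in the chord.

G#, C#, E

A fourth above G# in this key is C#.
A sixth above G# in this key is E.
Together with the bass G#, this spells C# minor in second inversion.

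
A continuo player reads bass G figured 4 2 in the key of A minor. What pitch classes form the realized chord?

The written figures 4 2 are shorthand for 6/4/2: the 6 is implied.
A second above G in this key is A.
A fourth above G in this key is C.
A sixth above G in this key is E.
Together with the bass G, this spells A minor seventh in third inversion.

G, A, C, E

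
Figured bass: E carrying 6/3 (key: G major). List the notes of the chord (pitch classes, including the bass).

E, G, C

A third above E in this key is G.
A sixth above E in this key is C.
Together with the bass E, this spells C major in first inversion.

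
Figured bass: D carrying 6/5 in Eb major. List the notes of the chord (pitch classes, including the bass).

The written figures 6/5 are shorthand for 6/5/3: the 3 is implied.
A third above D in this key is F.
A fifth above D in this key is Ab.
A sixth above D in this key is Bb.
Together with the bass D, this spells Bb dominant seventh in first inversion.

D, F, Ab, Bb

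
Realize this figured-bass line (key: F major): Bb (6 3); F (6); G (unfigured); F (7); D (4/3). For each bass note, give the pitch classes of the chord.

Bb (6/3): Bb, D, G.
F (6/3): F, A, D.
G (5/3): G, Bb, D.
F (7/5/3): F, A, C, E.
D (6/4/3): D, F, G, Bb.

Bb, D, G | F, A, D | G, Bb, D | F, A, C, E | D, F, G, Bb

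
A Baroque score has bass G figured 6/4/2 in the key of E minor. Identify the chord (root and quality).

The figures 6/4/2 indicate a seventh chord in third inversion.
In third inversion the root lies a second above the bass: a second above G in E minor is A.
The chord tones are G, A, C, E, giving A minor seventh.

A minor seventh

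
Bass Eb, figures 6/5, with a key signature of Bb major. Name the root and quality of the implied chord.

The figures 6/5 indicate a seventh chord in first inversion.
In first inversion the root lies a sixth above the bass: a sixth above Eb in Bb major is C.
The chord tones are Eb, G, Bb, C, giving C minor seventh.

C minor seventh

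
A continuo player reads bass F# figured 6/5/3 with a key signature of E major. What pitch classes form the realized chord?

A third above F# in this key is A.
A fifth above F# in this key is C#.
A sixth above F# in this key is D#.
Together with the bass F#, this spells D# half-diminished seventh in first inversion.

F#, A, C#, D#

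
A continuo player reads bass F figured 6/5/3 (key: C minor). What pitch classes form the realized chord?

F, Ab, C, D

A third above F in this key is Ab.
A fifth above F in this key is C.
A sixth above F in this key is D.
Together with the bass F, this spells D half-diminished seventh in first inversion.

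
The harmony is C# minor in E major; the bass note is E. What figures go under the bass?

E is the third of C# minor, so the chord is in first inversion.
A triad in first inversion is figured 6/3, conventionally abbreviated 6.

6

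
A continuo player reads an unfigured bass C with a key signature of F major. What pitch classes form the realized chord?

C, E, G

An unfigured bass implies 5/3.
A third above C in this key is E.
A fifth above C in this key is G.
Together with the bass C, this spells C major in root position.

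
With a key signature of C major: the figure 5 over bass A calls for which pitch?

E

Counting 4 letter steps above A lands on E; in C major, that letter is E.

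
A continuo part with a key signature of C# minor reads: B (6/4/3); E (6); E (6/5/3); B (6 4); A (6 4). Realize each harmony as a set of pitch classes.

B, D#, E, G# | E, G#, C# | E, G#, B, C# | B, E, G# | A, D#, F#

B (6/4/3): B, D#, E, G#.
E (6/3): E, G#, C#.
E (6/5/3): E, G#, B, C#.
B (6/4): B, E, G#.
A (6/4): A, D#, F#.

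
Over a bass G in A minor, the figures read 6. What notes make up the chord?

The written figures 6 are shorthand for 6/3: the 3 is implied.
A third above G in this key is B.
A sixth above G in this key is E.
Together with the bass G, this spells E minor in first inversion.

G, B, E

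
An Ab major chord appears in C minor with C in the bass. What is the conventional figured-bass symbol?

C is the third of Ab major, so the chord is in first inversion.
A triad in first inversion is figured 6/3, conventionally abbreviated 6.

6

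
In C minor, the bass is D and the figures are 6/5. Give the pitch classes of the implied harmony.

D, F, Ab, Bb

The written figures 6/5 are shorthand for 6/5/3: the 3 is implied.
A third above D in this key is F.
A fifth above D in this key is Ab.
A sixth above D in this key is Bb.
Together with the bass D, this spells Bb dominant seventh in first inversion.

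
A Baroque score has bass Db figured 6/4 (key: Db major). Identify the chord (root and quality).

Gb major

The figures 6/4 indicate a triad in second inversion.
In second inversion the root lies a fourth above the bass: a fourth above Db in Db major is Gb.
The chord tones are Db, Gb, Bb, giving Gb major.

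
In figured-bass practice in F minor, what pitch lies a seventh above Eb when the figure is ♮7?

Counting 6 letter steps above Eb lands on D; in F minor, that letter is Db.
The ♮7 figure makes it natural, giving D.

D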